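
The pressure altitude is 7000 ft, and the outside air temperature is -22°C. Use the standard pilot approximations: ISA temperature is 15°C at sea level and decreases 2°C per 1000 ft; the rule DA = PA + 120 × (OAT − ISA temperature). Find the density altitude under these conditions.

4240 ft

ISA temperature at 7000 ft = 15 − 2 × (7000/1000) = 1°C.
ISA deviation = -22 − 1 = -23°C.
Density altitude = 7000 + 120 × (-23) = 7000 + (-2760) = 4240 ft.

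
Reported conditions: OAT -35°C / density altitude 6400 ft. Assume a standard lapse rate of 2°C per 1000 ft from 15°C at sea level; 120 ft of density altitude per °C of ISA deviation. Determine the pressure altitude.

DA = PA + 120 × (OAT − (15 − 2·PA/1000)) = PA + 120·OAT − 1800 + 0.24·PA = 1.24·PA + 120·OAT − 1800.
So 1.24·PA = 6400 − 120 × (-35) + 1800 = 12400.
PA = 12400 / 1.24 = 10000 ft.

10000 ft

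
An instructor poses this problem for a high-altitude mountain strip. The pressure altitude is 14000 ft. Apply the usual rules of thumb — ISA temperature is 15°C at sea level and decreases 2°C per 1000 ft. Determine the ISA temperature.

ISA temperature = 15 − 2 × (14000/1000) = 15 − 28 = -13°C.

-13°C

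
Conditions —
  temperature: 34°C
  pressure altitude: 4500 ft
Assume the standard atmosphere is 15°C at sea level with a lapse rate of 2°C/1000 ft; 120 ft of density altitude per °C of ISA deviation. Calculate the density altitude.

ISA temperature at 4500 ft = 15 − 2 × (4500/1000) = 6°C.
ISA deviation = 34 − 6 = +28°C.
Density altitude = 4500 + 120 × (28) = 4500 + (+3360) = 7860 ft.

7860 ft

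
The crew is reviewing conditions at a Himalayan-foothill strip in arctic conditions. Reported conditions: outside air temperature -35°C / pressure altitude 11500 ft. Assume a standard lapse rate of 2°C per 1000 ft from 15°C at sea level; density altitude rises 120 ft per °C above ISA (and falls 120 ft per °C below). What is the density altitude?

ISA temperature at 11500 ft = 15 − 2 × (11500/1000) = -8°C.
ISA deviation = -35 − (-8) = -27°C.
Density altitude = 11500 + 120 × (-27) = 11500 + (-3240) = 8260 ft.

8260 ft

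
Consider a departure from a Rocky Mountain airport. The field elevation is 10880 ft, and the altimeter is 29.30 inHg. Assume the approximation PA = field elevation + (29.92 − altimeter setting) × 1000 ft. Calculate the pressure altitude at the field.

Pressure correction = (29.92 − 29.30) × 1000 = +620 ft.
Pressure altitude = 10880 + (+620) = 11500 ft.

11500 ft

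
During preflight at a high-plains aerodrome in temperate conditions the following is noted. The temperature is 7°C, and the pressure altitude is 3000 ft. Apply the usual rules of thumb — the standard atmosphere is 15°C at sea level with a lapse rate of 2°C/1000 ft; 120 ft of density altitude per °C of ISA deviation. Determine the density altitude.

ISA temperature at 3000 ft = 15 − 2 × (3000/1000) = 9°C.
ISA deviation = 7 − 9 = -2°C.
Density altitude = 3000 + 120 × (-2) = 3000 + (-240) = 2760 ft.

2760 ft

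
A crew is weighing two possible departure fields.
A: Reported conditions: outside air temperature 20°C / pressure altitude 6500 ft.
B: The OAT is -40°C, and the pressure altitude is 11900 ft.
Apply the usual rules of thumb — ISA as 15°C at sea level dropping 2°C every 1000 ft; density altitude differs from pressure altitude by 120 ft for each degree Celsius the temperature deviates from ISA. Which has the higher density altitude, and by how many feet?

A: ISA temp = 2°C, deviation +18°C, DA = 6500 + 120 × 18 = 8660 ft.
B: ISA temp = -8.8°C, deviation -31.2°C, DA = 11900 + 120 × (-31.2) = 8156 ft.
A is higher by 8660 − 8156 = 504 ft.

A by 504 ft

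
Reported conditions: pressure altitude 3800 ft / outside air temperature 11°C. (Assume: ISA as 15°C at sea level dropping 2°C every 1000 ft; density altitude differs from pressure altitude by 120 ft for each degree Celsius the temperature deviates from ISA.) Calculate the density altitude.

4232 ft

ISA temperature at 3800 ft = 15 − 2 × (3800/1000) = 7.4°C.
ISA deviation = 11 − 7.4 = +3.6°C.
Density altitude = 3800 + 120 × (3.6) = 3800 + (+432) = 4232 ft.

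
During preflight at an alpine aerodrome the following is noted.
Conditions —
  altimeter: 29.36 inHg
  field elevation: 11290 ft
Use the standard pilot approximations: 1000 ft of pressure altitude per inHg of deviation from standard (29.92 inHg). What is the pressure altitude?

11850 ft

Pressure correction = (29.92 − 29.36) × 1000 = +560 ft.
Pressure altitude = 11290 + (+560) = 11850 ft.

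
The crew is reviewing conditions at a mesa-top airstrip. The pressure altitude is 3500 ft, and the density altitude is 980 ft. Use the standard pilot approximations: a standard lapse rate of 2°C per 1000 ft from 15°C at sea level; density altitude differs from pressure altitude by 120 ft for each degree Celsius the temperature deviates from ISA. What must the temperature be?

-13°C

Density altitude − pressure altitude = 980 − 3500 = -2520 ft.
At 120 ft/°C that is an ISA deviation of -2520/120 = -21°C.
ISA temperature at 3500 ft = 15 − 2 × (3500/1000) = 8°C.
OAT = ISA + deviation = 8 + (-21) = -13°C.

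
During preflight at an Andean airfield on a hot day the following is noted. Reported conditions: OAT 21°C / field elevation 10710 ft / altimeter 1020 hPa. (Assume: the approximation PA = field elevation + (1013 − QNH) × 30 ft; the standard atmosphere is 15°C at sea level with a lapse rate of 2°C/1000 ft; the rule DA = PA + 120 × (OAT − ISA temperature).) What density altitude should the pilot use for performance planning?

13740 ft

Pressure altitude = 10710 + (1013 − 1020) × 30 = 10710 + (-210) = 10500 ft.
ISA temperature at 10500 ft = 15 − 2 × (10500/1000) = -6°C.
ISA deviation = 21 − (-6) = +27°C.
Density altitude = 10500 + 120 × (27) = 13740 ft.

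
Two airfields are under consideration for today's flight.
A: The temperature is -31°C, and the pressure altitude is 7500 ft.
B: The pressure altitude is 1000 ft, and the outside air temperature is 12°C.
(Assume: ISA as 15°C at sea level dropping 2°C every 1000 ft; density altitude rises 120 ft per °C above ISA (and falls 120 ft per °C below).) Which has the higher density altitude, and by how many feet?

A: ISA temp = 0°C, deviation -31°C, DA = 7500 + 120 × (-31) = 3780 ft.
B: ISA temp = 13°C, deviation -1°C, DA = 1000 + 120 × (-1) = 880 ft.
A is higher by 3780 − 880 = 2900 ft.

A by 2900 ft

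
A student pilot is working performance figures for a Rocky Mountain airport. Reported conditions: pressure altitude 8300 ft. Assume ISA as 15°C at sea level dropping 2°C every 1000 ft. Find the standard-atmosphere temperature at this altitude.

ISA temperature = 15 − 2 × (8300/1000) = 15 − 16.6 = -1.6°C.

-1.6°C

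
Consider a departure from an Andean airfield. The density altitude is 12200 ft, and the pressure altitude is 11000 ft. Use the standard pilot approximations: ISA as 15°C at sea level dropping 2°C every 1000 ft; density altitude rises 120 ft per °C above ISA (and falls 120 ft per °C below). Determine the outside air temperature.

Density altitude − pressure altitude = 12200 − 11000 = +1200 ft.
At 120 ft/°C that is an ISA deviation of 1200/120 = +10°C.
ISA temperature at 11000 ft = 15 − 2 × (11000/1000) = -7°C.
OAT = ISA + deviation = -7 + (+10) = 3°C.

3°C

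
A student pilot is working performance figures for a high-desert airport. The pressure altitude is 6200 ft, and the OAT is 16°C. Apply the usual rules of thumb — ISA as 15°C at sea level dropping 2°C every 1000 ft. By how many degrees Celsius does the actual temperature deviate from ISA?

ISA temperature at 6200 ft = 15 − 2 × (6200/1000) = 2.6°C.
Deviation = OAT − ISA = 16 − 2.6 = +13.4°C.

ISA+13.4°C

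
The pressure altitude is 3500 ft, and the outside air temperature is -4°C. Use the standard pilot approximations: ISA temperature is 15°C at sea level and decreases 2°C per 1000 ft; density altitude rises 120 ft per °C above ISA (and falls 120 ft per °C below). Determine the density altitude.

ISA temperature at 3500 ft = 15 − 2 × (3500/1000) = 8°C.
ISA deviation = -4 − 8 = -12°C.
Density altitude = 3500 + 120 × (-12) = 3500 + (-1440) = 2060 ft.

2060 ft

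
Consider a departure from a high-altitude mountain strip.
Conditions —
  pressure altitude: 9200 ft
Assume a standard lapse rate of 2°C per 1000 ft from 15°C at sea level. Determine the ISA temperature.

-3.4°C

ISA temperature = 15 − 2 × (9200/1000) = 15 − 18.4 = -3.4°C.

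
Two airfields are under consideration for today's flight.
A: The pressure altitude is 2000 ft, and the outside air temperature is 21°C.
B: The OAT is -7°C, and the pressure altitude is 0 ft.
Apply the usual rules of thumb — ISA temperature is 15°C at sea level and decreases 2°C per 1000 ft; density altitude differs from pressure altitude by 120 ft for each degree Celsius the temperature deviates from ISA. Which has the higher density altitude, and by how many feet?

A: ISA temp = 11°C, deviation +10°C, DA = 2000 + 120 × 10 = 3200 ft.
B: ISA temp = 15°C, deviation -22°C, DA = 0 + 120 × (-22) = -2640 ft.
A is higher by 3200 − (-2640) = 5840 ft.

A by 5840 ft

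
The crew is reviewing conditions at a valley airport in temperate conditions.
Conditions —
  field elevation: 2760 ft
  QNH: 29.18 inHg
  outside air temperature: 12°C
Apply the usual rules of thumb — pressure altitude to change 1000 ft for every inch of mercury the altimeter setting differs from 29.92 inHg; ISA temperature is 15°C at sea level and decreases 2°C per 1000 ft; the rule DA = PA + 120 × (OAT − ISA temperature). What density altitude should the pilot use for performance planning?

Pressure altitude = 2760 + (29.92 − 29.18) × 1000 = 2760 + (+740) = 3500 ft.
ISA temperature at 3500 ft = 15 − 2 × (3500/1000) = 8°C.
ISA deviation = 12 − 8 = +4°C.
Density altitude = 3500 + 120 × (4) = 3980 ft.

3980 ft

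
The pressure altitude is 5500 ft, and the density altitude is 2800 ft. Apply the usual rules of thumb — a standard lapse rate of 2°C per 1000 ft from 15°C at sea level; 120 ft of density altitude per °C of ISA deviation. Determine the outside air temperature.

-18.5°C

Density altitude − pressure altitude = 2800 − 5500 = -2700 ft.
At 120 ft/°C that is an ISA deviation of -2700/120 = -22.5°C.
ISA temperature at 5500 ft = 15 − 2 × (5500/1000) = 4°C.
OAT = ISA + deviation = 4 + (-22.5) = -18.5°C.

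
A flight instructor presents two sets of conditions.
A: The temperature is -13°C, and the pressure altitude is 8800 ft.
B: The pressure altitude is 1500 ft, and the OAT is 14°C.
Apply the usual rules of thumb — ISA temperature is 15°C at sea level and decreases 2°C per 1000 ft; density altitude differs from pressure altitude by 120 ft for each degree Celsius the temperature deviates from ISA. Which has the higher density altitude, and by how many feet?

A: ISA temp = -2.6°C, deviation -10.4°C, DA = 8800 + 120 × (-10.4) = 7552 ft.
B: ISA temp = 12°C, deviation +2°C, DA = 1500 + 120 × 2 = 1740 ft.
A is higher by 7552 − 1740 = 5812 ft.

A by 5812 ft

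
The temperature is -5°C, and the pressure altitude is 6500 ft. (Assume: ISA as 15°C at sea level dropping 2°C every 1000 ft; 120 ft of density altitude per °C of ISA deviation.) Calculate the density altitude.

5660 ft

ISA temperature at 6500 ft = 15 − 2 × (6500/1000) = 2°C.
ISA deviation = -5 − 2 = -7°C.
Density altitude = 6500 + 120 × (-7) = 6500 + (-840) = 5660 ft.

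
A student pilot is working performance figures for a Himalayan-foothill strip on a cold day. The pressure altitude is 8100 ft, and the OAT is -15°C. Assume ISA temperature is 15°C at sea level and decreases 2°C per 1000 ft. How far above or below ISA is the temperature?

ISA-13.8°C

ISA temperature at 8100 ft = 15 − 2 × (8100/1000) = -1.2°C.
Deviation = OAT − ISA = -15 − (-1.2) = -13.8°C.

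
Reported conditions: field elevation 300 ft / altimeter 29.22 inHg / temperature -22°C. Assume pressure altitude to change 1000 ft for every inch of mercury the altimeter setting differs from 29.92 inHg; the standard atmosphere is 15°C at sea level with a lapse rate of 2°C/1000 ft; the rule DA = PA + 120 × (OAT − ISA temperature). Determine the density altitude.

-3200 ft

Pressure altitude = 300 + (29.92 − 29.22) × 1000 = 300 + (+700) = 1000 ft.
ISA temperature at 1000 ft = 15 − 2 × (1000/1000) = 13°C.
ISA deviation = -22 − 13 = -35°C.
Density altitude = 1000 + 120 × (-35) = -3200 ft.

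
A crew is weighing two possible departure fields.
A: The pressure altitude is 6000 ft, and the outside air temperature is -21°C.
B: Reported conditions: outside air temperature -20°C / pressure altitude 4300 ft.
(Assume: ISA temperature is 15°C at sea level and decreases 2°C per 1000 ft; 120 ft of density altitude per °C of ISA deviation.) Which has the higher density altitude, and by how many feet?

A by 1988 ft

A: ISA temp = 3°C, deviation -24°C, DA = 6000 + 120 × (-24) = 3120 ft.
B: ISA temp = 6.4°C, deviation -26.4°C, DA = 4300 + 120 × (-26.4) = 1132 ft.
A is higher by 3120 − 1132 = 1988 ft.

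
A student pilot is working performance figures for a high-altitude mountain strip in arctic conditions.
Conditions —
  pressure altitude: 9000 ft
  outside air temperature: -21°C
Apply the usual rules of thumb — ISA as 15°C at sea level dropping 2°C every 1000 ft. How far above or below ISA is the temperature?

ISA-18°C

ISA temperature at 9000 ft = 15 − 2 × (9000/1000) = -3°C.
Deviation = OAT − ISA = -21 − (-3) = -18°C.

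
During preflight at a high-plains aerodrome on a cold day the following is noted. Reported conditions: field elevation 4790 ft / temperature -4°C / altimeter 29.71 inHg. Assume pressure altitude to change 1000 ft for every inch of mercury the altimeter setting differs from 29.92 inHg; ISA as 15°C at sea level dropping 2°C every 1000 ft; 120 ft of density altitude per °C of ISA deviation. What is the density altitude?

Pressure altitude = 4790 + (29.92 − 29.71) × 1000 = 4790 + (+210) = 5000 ft.
ISA temperature at 5000 ft = 15 − 2 × (5000/1000) = 5°C.
ISA deviation = -4 − 5 = -9°C.
Density altitude = 5000 + 120 × (-9) = 3920 ft.

3920 ft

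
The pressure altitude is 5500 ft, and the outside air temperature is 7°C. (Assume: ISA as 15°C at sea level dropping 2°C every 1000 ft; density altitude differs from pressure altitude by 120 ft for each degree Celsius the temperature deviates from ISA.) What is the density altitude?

5860 ft

ISA temperature at 5500 ft = 15 − 2 × (5500/1000) = 4°C.
ISA deviation = 7 − 4 = +3°C.
Density altitude = 5500 + 120 × (3) = 5500 + (+360) = 5860 ft.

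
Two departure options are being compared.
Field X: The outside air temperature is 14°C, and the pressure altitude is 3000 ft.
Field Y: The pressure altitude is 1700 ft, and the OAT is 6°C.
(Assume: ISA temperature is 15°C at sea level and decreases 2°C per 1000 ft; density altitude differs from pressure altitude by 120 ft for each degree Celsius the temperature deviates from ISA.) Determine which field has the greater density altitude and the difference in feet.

Field X: ISA temp = 9°C, deviation +5°C, DA = 3000 + 120 × 5 = 3600 ft.
Field Y: ISA temp = 11.6°C, deviation -5.6°C, DA = 1700 + 120 × (-5.6) = 1028 ft.
Field X is higher by 3600 − 1028 = 2572 ft.

Field X by 2572 ft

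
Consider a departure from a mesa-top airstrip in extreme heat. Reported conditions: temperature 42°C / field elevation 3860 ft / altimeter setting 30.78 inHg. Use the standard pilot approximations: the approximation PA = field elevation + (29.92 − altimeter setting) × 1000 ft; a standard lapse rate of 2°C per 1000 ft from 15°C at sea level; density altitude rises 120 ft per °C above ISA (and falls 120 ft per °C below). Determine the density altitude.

Pressure altitude = 3860 + (29.92 − 30.78) × 1000 = 3860 + (-860) = 3000 ft.
ISA temperature at 3000 ft = 15 − 2 × (3000/1000) = 9°C.
ISA deviation = 42 − 9 = +33°C.
Density altitude = 3000 + 120 × (33) = 6960 ft.

6960 ft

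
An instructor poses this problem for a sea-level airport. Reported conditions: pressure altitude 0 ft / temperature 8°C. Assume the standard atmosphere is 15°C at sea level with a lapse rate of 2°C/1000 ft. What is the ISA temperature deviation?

ISA-7°C

ISA temperature at 0 ft = 15 − 2 × (0/1000) = 15°C.
Deviation = OAT − ISA = 8 − 15 = -7°C.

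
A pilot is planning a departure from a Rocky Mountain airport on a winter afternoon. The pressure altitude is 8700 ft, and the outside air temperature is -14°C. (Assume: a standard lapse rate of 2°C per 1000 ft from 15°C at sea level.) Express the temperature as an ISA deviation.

ISA temperature at 8700 ft = 15 − 2 × (8700/1000) = -2.4°C.
Deviation = OAT − ISA = -14 − (-2.4) = -11.6°C.

ISA-11.6°C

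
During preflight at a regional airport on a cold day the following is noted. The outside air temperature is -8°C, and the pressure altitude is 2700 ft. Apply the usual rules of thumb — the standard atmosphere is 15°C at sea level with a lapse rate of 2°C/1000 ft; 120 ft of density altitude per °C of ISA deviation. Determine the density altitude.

ISA temperature at 2700 ft = 15 − 2 × (2700/1000) = 9.6°C.
ISA deviation = -8 − 9.6 = -17.6°C.
Density altitude = 2700 + 120 × (-17.6) = 2700 + (-2112) = 588 ft.

588 ft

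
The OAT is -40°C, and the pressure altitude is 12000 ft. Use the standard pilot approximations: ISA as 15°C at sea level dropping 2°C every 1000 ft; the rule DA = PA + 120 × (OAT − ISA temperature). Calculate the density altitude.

8280 ft

ISA temperature at 12000 ft = 15 − 2 × (12000/1000) = -9°C.
ISA deviation = -40 − (-9) = -31°C.
Density altitude = 12000 + 120 × (-31) = 12000 + (-3720) = 8280 ft.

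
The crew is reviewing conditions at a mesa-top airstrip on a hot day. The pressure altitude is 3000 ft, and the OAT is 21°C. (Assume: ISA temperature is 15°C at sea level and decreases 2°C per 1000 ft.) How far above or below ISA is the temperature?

ISA temperature at 3000 ft = 15 − 2 × (3000/1000) = 9°C.
Deviation = OAT − ISA = 21 − 9 = +12°C.

ISA+12°C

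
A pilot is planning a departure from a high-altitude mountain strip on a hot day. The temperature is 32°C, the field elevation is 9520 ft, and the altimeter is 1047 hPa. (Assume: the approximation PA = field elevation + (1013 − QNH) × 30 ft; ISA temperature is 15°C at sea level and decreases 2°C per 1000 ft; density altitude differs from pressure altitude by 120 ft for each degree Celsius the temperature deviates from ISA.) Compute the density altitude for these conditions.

12580 ft

Pressure altitude = 9520 + (1013 − 1047) × 30 = 9520 + (-1020) = 8500 ft.
ISA temperature at 8500 ft = 15 − 2 × (8500/1000) = -2°C.
ISA deviation = 32 − (-2) = +34°C.
Density altitude = 8500 + 120 × (34) = 12580 ft.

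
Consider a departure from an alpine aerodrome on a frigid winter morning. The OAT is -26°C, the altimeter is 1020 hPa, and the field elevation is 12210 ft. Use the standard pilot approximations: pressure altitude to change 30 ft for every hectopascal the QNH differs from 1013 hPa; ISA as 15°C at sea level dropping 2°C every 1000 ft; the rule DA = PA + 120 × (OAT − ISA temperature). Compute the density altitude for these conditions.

Pressure altitude = 12210 + (1013 − 1020) × 30 = 12210 + (-210) = 12000 ft.
ISA temperature at 12000 ft = 15 − 2 × (12000/1000) = -9°C.
ISA deviation = -26 − (-9) = -17°C.
Density altitude = 12000 + 120 × (-17) = 9960 ft.

9960 ft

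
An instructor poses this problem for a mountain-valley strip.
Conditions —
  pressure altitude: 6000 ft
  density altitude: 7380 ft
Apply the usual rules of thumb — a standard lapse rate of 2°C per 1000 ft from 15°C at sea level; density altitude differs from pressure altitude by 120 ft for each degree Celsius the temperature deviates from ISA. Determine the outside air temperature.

14.5°C

Density altitude − pressure altitude = 7380 − 6000 = +1380 ft.
At 120 ft/°C that is an ISA deviation of 1380/120 = +11.5°C.
ISA temperature at 6000 ft = 15 − 2 × (6000/1000) = 3°C.
OAT = ISA + deviation = 3 + (+11.5) = 14.5°C.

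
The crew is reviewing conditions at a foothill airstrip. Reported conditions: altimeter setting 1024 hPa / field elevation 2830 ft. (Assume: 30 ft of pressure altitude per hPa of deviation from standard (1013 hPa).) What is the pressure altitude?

2500 ft

Pressure correction = (1013 − 1024) × 30 = -330 ft.
Pressure altitude = 2830 + (-330) = 2500 ft.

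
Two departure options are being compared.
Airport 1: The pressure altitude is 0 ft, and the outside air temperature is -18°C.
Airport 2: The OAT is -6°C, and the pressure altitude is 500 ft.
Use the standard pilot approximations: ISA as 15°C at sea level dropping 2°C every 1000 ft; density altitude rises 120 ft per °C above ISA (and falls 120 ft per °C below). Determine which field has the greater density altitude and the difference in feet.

Airport 1: ISA temp = 15°C, deviation -33°C, DA = 0 + 120 × (-33) = -3960 ft.
Airport 2: ISA temp = 14°C, deviation -20°C, DA = 500 + 120 × (-20) = -1900 ft.
Airport 2 is higher by -1900 − (-3960) = 2060 ft.

Airport 2 by 2060 ft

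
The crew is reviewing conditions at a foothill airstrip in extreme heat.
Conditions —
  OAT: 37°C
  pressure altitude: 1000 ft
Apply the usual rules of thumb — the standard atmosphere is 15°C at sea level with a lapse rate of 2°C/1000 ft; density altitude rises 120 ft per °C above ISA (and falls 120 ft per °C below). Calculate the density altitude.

3880 ft

ISA temperature at 1000 ft = 15 − 2 × (1000/1000) = 13°C.
ISA deviation = 37 − 13 = +24°C.
Density altitude = 1000 + 120 × (24) = 1000 + (+2880) = 3880 ft.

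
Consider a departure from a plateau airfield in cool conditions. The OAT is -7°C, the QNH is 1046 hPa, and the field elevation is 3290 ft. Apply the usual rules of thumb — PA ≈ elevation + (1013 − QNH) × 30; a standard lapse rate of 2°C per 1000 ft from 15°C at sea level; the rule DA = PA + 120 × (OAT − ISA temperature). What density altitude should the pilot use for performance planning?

Pressure altitude = 3290 + (1013 − 1046) × 30 = 3290 + (-990) = 2300 ft.
ISA temperature at 2300 ft = 15 − 2 × (2300/1000) = 10.4°C.
ISA deviation = -7 − 10.4 = -17.4°C.
Density altitude = 2300 + 120 × (-17.4) = 212 ft.

212 ft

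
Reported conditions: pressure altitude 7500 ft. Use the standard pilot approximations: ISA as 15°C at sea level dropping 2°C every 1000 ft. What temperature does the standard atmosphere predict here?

0°C

ISA temperature = 15 − 2 × (7500/1000) = 15 − 15 = 0°C.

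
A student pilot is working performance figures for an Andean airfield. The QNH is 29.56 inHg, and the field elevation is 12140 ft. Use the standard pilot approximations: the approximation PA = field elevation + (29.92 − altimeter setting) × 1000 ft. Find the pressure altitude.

Pressure correction = (29.92 − 29.56) × 1000 = +360 ft.
Pressure altitude = 12140 + (+360) = 12500 ft.

12500 ft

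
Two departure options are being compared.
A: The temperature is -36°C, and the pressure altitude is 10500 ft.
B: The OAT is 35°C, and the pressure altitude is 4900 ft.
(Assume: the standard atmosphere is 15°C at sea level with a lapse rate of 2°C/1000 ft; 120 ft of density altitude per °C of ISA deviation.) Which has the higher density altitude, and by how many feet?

B by 1576 ft

A: ISA temp = -6°C, deviation -30°C, DA = 10500 + 120 × (-30) = 6900 ft.
B: ISA temp = 5.2°C, deviation +29.8°C, DA = 4900 + 120 × 29.8 = 8476 ft.
B is higher by 8476 − 6900 = 1576 ft.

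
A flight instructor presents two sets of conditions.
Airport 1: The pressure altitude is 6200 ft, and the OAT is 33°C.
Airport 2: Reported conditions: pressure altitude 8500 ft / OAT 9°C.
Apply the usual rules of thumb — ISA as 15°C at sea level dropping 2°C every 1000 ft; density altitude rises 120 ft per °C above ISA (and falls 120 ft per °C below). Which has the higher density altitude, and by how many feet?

Airport 1: ISA temp = 2.6°C, deviation +30.4°C, DA = 6200 + 120 × 30.4 = 9848 ft.
Airport 2: ISA temp = -2°C, deviation +11°C, DA = 8500 + 120 × 11 = 9820 ft.
Airport 1 is higher by 9848 − 9820 = 28 ft.

Airport 1 by 28 ft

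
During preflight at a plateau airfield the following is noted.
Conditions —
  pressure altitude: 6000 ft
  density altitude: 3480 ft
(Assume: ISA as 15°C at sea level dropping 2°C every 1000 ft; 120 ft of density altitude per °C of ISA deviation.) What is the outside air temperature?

Density altitude − pressure altitude = 3480 − 6000 = -2520 ft.
At 120 ft/°C that is an ISA deviation of -2520/120 = -21°C.
ISA temperature at 6000 ft = 15 − 2 × (6000/1000) = 3°C.
OAT = ISA + deviation = 3 + (-21) = -18°C.

-18°C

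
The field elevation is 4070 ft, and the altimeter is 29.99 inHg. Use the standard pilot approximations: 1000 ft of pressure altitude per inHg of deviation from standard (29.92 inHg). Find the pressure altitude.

4000 ft

Pressure correction = (29.92 − 29.99) × 1000 = -70 ft.
Pressure altitude = 4070 + (-70) = 4000 ft.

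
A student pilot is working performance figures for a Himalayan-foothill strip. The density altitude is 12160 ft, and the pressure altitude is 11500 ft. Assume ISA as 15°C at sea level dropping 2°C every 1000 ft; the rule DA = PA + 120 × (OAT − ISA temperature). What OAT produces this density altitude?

-2.5°C

Density altitude − pressure altitude = 12160 − 11500 = +660 ft.
At 120 ft/°C that is an ISA deviation of 660/120 = +5.5°C.
ISA temperature at 11500 ft = 15 − 2 × (11500/1000) = -8°C.
OAT = ISA + deviation = -8 + (+5.5) = -2.5°C.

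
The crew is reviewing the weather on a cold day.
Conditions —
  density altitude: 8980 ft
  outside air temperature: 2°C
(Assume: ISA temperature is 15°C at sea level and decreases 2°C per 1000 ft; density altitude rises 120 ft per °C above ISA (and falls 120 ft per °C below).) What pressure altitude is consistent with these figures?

8500 ft

DA = PA + 120 × (OAT − (15 − 2·PA/1000)) = PA + 120·OAT − 1800 + 0.24·PA = 1.24·PA + 120·OAT − 1800.
So 1.24·PA = 8980 − 120 × 2 + 1800 = 10540.
PA = 10540 / 1.24 = 8500 ft.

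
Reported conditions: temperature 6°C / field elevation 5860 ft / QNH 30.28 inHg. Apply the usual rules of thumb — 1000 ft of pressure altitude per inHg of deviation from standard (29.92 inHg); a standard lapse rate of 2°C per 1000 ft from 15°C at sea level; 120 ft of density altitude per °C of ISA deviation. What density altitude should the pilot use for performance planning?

5740 ft

Pressure altitude = 5860 + (29.92 − 30.28) × 1000 = 5860 + (-360) = 5500 ft.
ISA temperature at 5500 ft = 15 − 2 × (5500/1000) = 4°C.
ISA deviation = 6 − 4 = +2°C.
Density altitude = 5500 + 120 × (2) = 5740 ft.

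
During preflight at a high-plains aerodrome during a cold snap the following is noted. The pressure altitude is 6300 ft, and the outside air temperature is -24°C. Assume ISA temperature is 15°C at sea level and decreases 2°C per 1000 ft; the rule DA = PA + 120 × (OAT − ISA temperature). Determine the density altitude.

ISA temperature at 6300 ft = 15 − 2 × (6300/1000) = 2.4°C.
ISA deviation = -24 − 2.4 = -26.4°C.
Density altitude = 6300 + 120 × (-26.4) = 6300 + (-3168) = 3132 ft.

3132 ft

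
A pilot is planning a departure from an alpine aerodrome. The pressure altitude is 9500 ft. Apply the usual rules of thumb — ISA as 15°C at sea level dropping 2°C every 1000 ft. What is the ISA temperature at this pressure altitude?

-4°C

ISA temperature = 15 − 2 × (9500/1000) = 15 − 19 = -4°C.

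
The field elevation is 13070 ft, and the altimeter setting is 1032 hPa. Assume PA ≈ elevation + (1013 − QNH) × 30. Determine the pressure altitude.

Pressure correction = (1013 − 1032) × 30 = -570 ft.
Pressure altitude = 13070 + (-570) = 12500 ft.

12500 ft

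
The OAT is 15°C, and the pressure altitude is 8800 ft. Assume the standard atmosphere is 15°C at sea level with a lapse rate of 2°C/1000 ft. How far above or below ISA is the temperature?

ISA+17.6°C

ISA temperature at 8800 ft = 15 − 2 × (8800/1000) = -2.6°C.
Deviation = OAT − ISA = 15 − (-2.6) = +17.6°C.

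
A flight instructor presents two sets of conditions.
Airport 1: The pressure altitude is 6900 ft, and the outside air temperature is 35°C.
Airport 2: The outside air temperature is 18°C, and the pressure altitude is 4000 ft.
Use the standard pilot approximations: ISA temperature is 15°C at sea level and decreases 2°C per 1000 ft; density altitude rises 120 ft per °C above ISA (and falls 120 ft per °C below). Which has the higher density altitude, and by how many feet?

Airport 1: ISA temp = 1.2°C, deviation +33.8°C, DA = 6900 + 120 × 33.8 = 10956 ft.
Airport 2: ISA temp = 7°C, deviation +11°C, DA = 4000 + 120 × 11 = 5320 ft.
Airport 1 is higher by 10956 − 5320 = 5636 ft.

Airport 1 by 5636 ft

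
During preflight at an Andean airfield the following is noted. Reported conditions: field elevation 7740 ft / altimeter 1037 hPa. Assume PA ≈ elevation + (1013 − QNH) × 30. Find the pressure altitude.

Pressure correction = (1013 − 1037) × 30 = -720 ft.
Pressure altitude = 7740 + (-720) = 7020 ft.

7020 ft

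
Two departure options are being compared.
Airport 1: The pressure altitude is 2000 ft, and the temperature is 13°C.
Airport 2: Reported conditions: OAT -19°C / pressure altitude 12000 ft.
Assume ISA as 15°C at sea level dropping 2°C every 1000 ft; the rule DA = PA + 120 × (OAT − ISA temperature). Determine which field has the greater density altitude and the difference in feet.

Airport 1: ISA temp = 11°C, deviation +2°C, DA = 2000 + 120 × 2 = 2240 ft.
Airport 2: ISA temp = -9°C, deviation -10°C, DA = 12000 + 120 × (-10) = 10800 ft.
Airport 2 is higher by 10800 − 2240 = 8560 ft.

Airport 2 by 8560 ft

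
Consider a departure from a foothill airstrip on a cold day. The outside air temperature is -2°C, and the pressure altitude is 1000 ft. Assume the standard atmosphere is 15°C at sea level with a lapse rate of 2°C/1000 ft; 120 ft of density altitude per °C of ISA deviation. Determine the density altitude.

ISA temperature at 1000 ft = 15 − 2 × (1000/1000) = 13°C.
ISA deviation = -2 − 13 = -15°C.
Density altitude = 1000 + 120 × (-15) = 1000 + (-1800) = -800 ft.

-800 ft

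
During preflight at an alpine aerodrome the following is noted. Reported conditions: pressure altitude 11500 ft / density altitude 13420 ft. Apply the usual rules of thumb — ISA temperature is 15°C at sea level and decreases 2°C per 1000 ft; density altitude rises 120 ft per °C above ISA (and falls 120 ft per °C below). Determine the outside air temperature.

8°C

Density altitude − pressure altitude = 13420 − 11500 = +1920 ft.
At 120 ft/°C that is an ISA deviation of 1920/120 = +16°C.
ISA temperature at 11500 ft = 15 − 2 × (11500/1000) = -8°C.
OAT = ISA + deviation = -8 + (+16) = 8°C.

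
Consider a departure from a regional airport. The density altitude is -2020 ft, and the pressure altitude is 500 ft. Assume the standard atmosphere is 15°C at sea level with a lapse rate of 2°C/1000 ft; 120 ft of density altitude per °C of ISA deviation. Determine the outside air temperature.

Density altitude − pressure altitude = -2020 − 500 = -2520 ft.
At 120 ft/°C that is an ISA deviation of -2520/120 = -21°C.
ISA temperature at 500 ft = 15 − 2 × (500/1000) = 14°C.
OAT = ISA + deviation = 14 + (-21) = -7°C.

-7°C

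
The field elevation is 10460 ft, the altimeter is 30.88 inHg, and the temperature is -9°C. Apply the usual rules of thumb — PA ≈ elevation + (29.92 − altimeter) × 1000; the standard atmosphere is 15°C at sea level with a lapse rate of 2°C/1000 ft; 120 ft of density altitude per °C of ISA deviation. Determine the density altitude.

Pressure altitude = 10460 + (29.92 − 30.88) × 1000 = 10460 + (-960) = 9500 ft.
ISA temperature at 9500 ft = 15 − 2 × (9500/1000) = -4°C.
ISA deviation = -9 − (-4) = -5°C.
Density altitude = 9500 + 120 × (-5) = 8900 ft.

8900 ft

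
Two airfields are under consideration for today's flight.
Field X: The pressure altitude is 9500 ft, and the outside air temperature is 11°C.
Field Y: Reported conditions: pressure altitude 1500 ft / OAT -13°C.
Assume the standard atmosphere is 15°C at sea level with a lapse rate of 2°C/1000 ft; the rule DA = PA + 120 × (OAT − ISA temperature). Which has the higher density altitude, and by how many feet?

Field X by 12800 ft

Field X: ISA temp = -4°C, deviation +15°C, DA = 9500 + 120 × 15 = 11300 ft.
Field Y: ISA temp = 12°C, deviation -25°C, DA = 1500 + 120 × (-25) = -1500 ft.
Field X is higher by 11300 − (-1500) = 12800 ft.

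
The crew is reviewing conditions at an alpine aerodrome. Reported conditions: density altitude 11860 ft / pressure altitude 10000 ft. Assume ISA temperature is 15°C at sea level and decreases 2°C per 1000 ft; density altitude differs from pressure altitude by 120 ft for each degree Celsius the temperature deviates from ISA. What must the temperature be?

10.5°C

Density altitude − pressure altitude = 11860 − 10000 = +1860 ft.
At 120 ft/°C that is an ISA deviation of 1860/120 = +15.5°C.
ISA temperature at 10000 ft = 15 − 2 × (10000/1000) = -5°C.
OAT = ISA + deviation = -5 + (+15.5) = 10.5°C.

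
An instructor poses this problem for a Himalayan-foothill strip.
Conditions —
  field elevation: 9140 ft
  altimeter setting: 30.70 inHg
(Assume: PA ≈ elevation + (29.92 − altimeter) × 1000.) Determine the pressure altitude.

8360 ft

Pressure correction = (29.92 − 30.70) × 1000 = -780 ft.
Pressure altitude = 9140 + (-780) = 8360 ft.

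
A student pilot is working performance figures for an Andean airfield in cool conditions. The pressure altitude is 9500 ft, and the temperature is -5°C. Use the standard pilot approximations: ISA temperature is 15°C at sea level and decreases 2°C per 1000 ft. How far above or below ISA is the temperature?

ISA temperature at 9500 ft = 15 − 2 × (9500/1000) = -4°C.
Deviation = OAT − ISA = -5 − (-4) = -1°C.

ISA-1°C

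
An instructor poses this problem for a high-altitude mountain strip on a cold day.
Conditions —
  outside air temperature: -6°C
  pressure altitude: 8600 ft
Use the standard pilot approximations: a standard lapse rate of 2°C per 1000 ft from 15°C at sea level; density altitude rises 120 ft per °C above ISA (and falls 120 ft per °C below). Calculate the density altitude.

ISA temperature at 8600 ft = 15 − 2 × (8600/1000) = -2.2°C.
ISA deviation = -6 − (-2.2) = -3.8°C.
Density altitude = 8600 + 120 × (-3.8) = 8600 + (-456) = 8144 ft.

8144 ft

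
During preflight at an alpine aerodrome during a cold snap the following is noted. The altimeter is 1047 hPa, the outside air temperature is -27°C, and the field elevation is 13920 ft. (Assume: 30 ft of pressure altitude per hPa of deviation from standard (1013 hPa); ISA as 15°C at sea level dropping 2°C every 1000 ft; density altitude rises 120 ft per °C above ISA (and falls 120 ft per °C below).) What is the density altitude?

10956 ft

Pressure altitude = 13920 + (1013 − 1047) × 30 = 13920 + (-1020) = 12900 ft.
ISA temperature at 12900 ft = 15 − 2 × (12900/1000) = -10.8°C.
ISA deviation = -27 − (-10.8) = -16.2°C.
Density altitude = 12900 + 120 × (-16.2) = 10956 ft.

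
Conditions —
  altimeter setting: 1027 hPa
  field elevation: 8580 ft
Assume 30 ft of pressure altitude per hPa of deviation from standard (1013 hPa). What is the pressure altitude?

8160 ft

Pressure correction = (1013 − 1027) × 30 = -420 ft.
Pressure altitude = 8580 + (-420) = 8160 ft.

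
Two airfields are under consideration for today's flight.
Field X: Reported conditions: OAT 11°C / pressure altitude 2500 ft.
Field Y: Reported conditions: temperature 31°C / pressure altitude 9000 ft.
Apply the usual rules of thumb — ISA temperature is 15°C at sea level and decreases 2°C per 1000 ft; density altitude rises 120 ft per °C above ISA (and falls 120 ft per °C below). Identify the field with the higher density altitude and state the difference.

Field Y by 10460 ft

Field X: ISA temp = 10°C, deviation +1°C, DA = 2500 + 120 × 1 = 2620 ft.
Field Y: ISA temp = -3°C, deviation +34°C, DA = 9000 + 120 × 34 = 13080 ft.
Field Y is higher by 13080 − 2620 = 10460 ft.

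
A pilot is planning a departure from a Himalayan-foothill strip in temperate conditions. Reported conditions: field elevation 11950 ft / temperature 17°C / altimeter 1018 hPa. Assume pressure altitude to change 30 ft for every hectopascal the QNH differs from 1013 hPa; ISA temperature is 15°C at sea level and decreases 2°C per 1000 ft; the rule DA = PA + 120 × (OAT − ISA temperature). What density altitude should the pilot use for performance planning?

14872 ft

Pressure altitude = 11950 + (1013 − 1018) × 30 = 11950 + (-150) = 11800 ft.
ISA temperature at 11800 ft = 15 − 2 × (11800/1000) = -8.6°C.
ISA deviation = 17 − (-8.6) = +25.6°C.
Density altitude = 11800 + 120 × (25.6) = 14872 ft.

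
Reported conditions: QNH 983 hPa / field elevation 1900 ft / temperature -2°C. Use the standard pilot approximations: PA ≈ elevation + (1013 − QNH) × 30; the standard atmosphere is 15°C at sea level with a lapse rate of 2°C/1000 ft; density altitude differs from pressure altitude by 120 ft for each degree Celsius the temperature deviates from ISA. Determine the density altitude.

Pressure altitude = 1900 + (1013 − 983) × 30 = 1900 + (+900) = 2800 ft.
ISA temperature at 2800 ft = 15 − 2 × (2800/1000) = 9.4°C.
ISA deviation = -2 − 9.4 = -11.4°C.
Density altitude = 2800 + 120 × (-11.4) = 1432 ft.

1432 ft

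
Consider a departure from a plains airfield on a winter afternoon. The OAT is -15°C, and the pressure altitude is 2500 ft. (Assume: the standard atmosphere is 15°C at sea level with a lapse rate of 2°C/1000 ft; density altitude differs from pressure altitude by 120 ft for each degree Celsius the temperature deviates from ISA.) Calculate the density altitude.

ISA temperature at 2500 ft = 15 − 2 × (2500/1000) = 10°C.
ISA deviation = -15 − 10 = -25°C.
Density altitude = 2500 + 120 × (-25) = 2500 + (-3000) = -500 ft.

-500 ft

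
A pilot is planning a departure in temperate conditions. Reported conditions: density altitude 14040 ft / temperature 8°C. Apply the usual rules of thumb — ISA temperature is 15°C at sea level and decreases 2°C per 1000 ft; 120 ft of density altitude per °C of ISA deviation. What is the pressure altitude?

DA = PA + 120 × (OAT − (15 − 2·PA/1000)) = PA + 120·OAT − 1800 + 0.24·PA = 1.24·PA + 120·OAT − 1800.
So 1.24·PA = 14040 − 120 × 8 + 1800 = 14880.
PA = 14880 / 1.24 = 12000 ft.

12000 ft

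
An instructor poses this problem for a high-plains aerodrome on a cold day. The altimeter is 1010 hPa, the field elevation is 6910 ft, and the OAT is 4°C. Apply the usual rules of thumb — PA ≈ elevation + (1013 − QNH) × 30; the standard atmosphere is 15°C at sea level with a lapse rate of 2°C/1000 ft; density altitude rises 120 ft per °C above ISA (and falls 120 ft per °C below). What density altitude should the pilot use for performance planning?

7360 ft

Pressure altitude = 6910 + (1013 − 1010) × 30 = 6910 + (+90) = 7000 ft.
ISA temperature at 7000 ft = 15 − 2 × (7000/1000) = 1°C.
ISA deviation = 4 − 1 = +3°C.
Density altitude = 7000 + 120 × (3) = 7360 ft.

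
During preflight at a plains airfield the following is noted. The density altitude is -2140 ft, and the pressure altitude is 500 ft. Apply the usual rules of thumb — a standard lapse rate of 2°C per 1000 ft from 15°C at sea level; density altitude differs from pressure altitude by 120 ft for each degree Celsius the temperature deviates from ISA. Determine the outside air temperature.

Density altitude − pressure altitude = -2140 − 500 = -2640 ft.
At 120 ft/°C that is an ISA deviation of -2640/120 = -22°C.
ISA temperature at 500 ft = 15 − 2 × (500/1000) = 14°C.
OAT = ISA + deviation = 14 + (-22) = -8°C.

-8°C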